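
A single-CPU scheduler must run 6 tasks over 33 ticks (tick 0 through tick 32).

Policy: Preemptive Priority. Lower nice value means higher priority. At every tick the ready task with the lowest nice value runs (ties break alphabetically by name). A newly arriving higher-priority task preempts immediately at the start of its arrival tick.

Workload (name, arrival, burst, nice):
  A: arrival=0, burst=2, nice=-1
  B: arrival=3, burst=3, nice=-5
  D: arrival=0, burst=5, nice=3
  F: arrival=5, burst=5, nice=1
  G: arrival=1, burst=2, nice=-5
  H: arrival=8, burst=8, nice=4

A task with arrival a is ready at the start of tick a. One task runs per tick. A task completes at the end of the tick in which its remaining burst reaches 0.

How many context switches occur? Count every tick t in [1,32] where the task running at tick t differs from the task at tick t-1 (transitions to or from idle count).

t=0: ready={A,D} → run A
t=1: ready={A,D,G} → run G
t=2: ready={A,D,G} → run G
t=3: ready={A,B,D} → run B
t=4: ready={A,B,D} → run B
t=5: ready={A,B,D,F} → run B
t=6: ready={A,D,F} → run A
t=7: ready={D,F} → run F
t=8: ready={D,F,H} → run F
t=9: ready={D,F,H} → run F
t=10: ready={D,F,H} → run F
t=11: ready={D,F,H} → run F
t=12: ready={D,H} → run D
t=13: ready={D,H} → run D
t=14: ready={D,H} → run D
t=15: ready={D,H} → run D
t=16: ready={D,H} → run D
t=17: ready={H} → run H
t=18: ready={H} → run H
t=19: ready={H} → run H
t=20: ready={H} → run H
t=21: ready={H} → run H
t=22: ready={H} → run H
t=23: ready={H} → run H
t=24: ready={H} → run H
t=25: (idle)
t=26: (idle)
t=27: (idle)
t=28: (idle)
t=29: (idle)
t=30: (idle)
t=31: (idle)
t=32: (idle)

context switches = 7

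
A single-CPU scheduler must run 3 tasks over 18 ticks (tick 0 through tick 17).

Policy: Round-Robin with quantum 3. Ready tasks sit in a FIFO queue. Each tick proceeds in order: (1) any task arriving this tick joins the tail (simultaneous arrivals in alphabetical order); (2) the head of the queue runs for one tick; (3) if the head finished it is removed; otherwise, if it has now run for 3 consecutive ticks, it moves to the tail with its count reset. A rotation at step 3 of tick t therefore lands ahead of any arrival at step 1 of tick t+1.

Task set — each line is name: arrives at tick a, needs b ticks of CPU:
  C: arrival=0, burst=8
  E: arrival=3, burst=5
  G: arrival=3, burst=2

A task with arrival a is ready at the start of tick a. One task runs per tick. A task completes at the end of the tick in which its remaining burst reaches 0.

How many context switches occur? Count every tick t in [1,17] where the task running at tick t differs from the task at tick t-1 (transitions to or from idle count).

context switches = 5

t=0: queue=[C] q_used=0 → run C
t=1: queue=[C] q_used=1 → run C
t=2: queue=[C] q_used=2 → run C
t=3: queue=[C,E,G] q_used=0 → run C
t=4: queue=[C,E,G] q_used=1 → run C
t=5: queue=[C,E,G] q_used=2 → run C
t=6: queue=[E,G,C] q_used=0 → run E
t=7: queue=[E,G,C] q_used=1 → run E
t=8: queue=[E,G,C] q_used=2 → run E
t=9: queue=[G,C,E] q_used=0 → run G
t=10: queue=[G,C,E] q_used=1 → run G
t=11: queue=[C,E] q_used=0 → run C
t=12: queue=[C,E] q_used=1 → run C
t=13: queue=[E] q_used=0 → run E
t=14: queue=[E] q_used=1 → run E
t=15: (idle)
t=16: (idle)
t=17: (idle)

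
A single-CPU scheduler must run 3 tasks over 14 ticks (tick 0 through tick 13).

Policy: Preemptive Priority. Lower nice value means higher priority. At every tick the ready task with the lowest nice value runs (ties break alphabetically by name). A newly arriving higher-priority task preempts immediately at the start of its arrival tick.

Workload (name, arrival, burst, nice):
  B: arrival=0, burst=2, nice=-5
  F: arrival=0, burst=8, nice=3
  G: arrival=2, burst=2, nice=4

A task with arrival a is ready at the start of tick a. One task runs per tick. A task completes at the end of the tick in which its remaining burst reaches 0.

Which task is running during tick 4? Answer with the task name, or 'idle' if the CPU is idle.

running at tick 4 = F

t=0: ready={B,F} → run B
t=1: ready={B,F} → run B
t=2: ready={F,G} → run F
t=3: ready={F,G} → run F
t=4: ready={F,G} → run F
t=5: ready={F,G} → run F
t=6: ready={F,G} → run F
t=7: ready={F,G} → run F
t=8: ready={F,G} → run F
t=9: ready={F,G} → run F
t=10: ready={G} → run G
t=11: ready={G} → run G
t=12: (idle)
t=13: (idle)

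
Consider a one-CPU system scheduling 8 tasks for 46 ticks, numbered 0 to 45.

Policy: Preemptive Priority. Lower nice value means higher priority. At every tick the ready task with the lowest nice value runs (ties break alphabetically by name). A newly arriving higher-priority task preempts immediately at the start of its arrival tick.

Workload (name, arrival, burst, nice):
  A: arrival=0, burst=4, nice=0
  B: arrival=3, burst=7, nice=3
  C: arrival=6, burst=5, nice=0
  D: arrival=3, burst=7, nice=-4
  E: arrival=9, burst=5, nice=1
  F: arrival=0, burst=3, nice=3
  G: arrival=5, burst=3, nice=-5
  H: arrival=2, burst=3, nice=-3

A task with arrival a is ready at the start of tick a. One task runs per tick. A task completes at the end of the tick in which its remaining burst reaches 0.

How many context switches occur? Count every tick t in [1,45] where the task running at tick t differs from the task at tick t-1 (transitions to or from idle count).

t=0: ready={A,F} → run A
t=1: ready={A,F} → run A
t=2: ready={A,F,H} → run H
t=3: ready={A,B,D,F,H} → run D
t=4: ready={A,B,D,F,H} → run D
t=5: ready={A,B,D,F,G,H} → run G
t=6: ready={A,B,C,D,F,G,H} → run G
t=7: ready={A,B,C,D,F,G,H} → run G
t=8: ready={A,B,C,D,F,H} → run D
t=9: ready={A,B,C,D,E,F,H} → run D
t=10: ready={A,B,C,D,E,F,H} → run D
t=11: ready={A,B,C,D,E,F,H} → run D
t=12: ready={A,B,C,D,E,F,H} → run D
t=13: ready={A,B,C,E,F,H} → run H
t=14: ready={A,B,C,E,F,H} → run H
t=15: ready={A,B,C,E,F} → run A
t=16: ready={A,B,C,E,F} → run A
t=17: ready={B,C,E,F} → run C
t=18: ready={B,C,E,F} → run C
t=19: ready={B,C,E,F} → run C
t=20: ready={B,C,E,F} → run C
t=21: ready={B,C,E,F} → run C
t=22: ready={B,E,F} → run E
t=23: ready={B,E,F} → run E
t=24: ready={B,E,F} → run E
t=25: ready={B,E,F} → run E
t=26: ready={B,E,F} → run E
t=27: ready={B,F} → run B
t=28: ready={B,F} → run B
t=29: ready={B,F} → run B
t=30: ready={B,F} → run B
t=31: ready={B,F} → run B
t=32: ready={B,F} → run B
t=33: ready={B,F} → run B
t=34: ready={F} → run F
t=35: ready={F} → run F
t=36: ready={F} → run F
t=37: (idle)
t=38: (idle)
t=39: (idle)
t=40: (idle)
t=41: (idle)
t=42: (idle)
t=43: (idle)
t=44: (idle)
t=45: (idle)

context switches = 11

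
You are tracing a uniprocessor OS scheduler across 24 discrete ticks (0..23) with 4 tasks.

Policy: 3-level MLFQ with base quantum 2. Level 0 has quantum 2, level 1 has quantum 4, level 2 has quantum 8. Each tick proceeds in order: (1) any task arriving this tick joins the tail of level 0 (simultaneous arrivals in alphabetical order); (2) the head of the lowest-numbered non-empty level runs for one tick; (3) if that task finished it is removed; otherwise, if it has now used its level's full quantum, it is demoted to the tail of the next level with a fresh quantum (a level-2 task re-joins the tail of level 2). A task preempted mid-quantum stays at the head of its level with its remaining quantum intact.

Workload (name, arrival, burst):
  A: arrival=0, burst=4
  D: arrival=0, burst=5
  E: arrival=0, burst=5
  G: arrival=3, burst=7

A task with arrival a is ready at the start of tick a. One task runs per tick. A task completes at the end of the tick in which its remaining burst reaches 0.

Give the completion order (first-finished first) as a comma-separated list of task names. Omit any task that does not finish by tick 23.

t=0: L0/L1/L2 = ADE/-/- → run A
t=1: L0/L1/L2 = ADE/-/- → run A
t=2: L0/L1/L2 = DE/A/- → run D
t=3: L0/L1/L2 = DEG/A/- → run D
t=4: L0/L1/L2 = EG/AD/- → run E
t=5: L0/L1/L2 = EG/AD/- → run E
t=6: L0/L1/L2 = G/ADE/- → run G
t=7: L0/L1/L2 = G/ADE/- → run G
t=8: L0/L1/L2 = -/ADEG/- → run A
t=9: L0/L1/L2 = -/ADEG/- → run A
t=10: L0/L1/L2 = -/DEG/- → run D
t=11: L0/L1/L2 = -/DEG/- → run D
t=12: L0/L1/L2 = -/DEG/- → run D
t=13: L0/L1/L2 = -/EG/- → run E
t=14: L0/L1/L2 = -/EG/- → run E
t=15: L0/L1/L2 = -/EG/- → run E
t=16: L0/L1/L2 = -/G/- → run G
t=17: L0/L1/L2 = -/G/- → run G
t=18: L0/L1/L2 = -/G/- → run G
t=19: L0/L1/L2 = -/G/- → run G
t=20: L0/L1/L2 = -/-/G → run G
t=21: (idle)
t=22: (idle)
t=23: (idle)

completion order = A, D, E, G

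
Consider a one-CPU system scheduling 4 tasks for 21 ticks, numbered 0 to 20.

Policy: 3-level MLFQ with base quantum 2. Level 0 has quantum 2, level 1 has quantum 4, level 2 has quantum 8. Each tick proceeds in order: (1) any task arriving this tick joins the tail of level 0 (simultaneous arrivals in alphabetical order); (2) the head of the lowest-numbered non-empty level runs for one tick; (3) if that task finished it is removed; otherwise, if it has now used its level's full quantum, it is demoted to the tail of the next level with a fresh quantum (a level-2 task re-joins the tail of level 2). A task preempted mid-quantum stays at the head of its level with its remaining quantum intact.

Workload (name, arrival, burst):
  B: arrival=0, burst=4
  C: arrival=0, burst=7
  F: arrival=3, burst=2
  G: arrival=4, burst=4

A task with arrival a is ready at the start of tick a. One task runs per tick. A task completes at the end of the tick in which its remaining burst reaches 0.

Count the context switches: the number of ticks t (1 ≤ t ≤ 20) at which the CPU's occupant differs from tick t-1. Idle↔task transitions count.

t=0: L0/L1/L2 = BC/-/- → run B
t=1: L0/L1/L2 = BC/-/- → run B
t=2: L0/L1/L2 = C/B/- → run C
t=3: L0/L1/L2 = CF/B/- → run C
t=4: L0/L1/L2 = FG/BC/- → run F
t=5: L0/L1/L2 = FG/BC/- → run F
t=6: L0/L1/L2 = G/BC/- → run G
t=7: L0/L1/L2 = G/BC/- → run G
t=8: L0/L1/L2 = -/BCG/- → run B
t=9: L0/L1/L2 = -/BCG/- → run B
t=10: L0/L1/L2 = -/CG/- → run C
t=11: L0/L1/L2 = -/CG/- → run C
t=12: L0/L1/L2 = -/CG/- → run C
t=13: L0/L1/L2 = -/CG/- → run C
t=14: L0/L1/L2 = -/G/C → run G
t=15: L0/L1/L2 = -/G/C → run G
t=16: L0/L1/L2 = -/-/C → run C
t=17: (idle)
t=18: (idle)
t=19: (idle)
t=20: (idle)

context switches = 8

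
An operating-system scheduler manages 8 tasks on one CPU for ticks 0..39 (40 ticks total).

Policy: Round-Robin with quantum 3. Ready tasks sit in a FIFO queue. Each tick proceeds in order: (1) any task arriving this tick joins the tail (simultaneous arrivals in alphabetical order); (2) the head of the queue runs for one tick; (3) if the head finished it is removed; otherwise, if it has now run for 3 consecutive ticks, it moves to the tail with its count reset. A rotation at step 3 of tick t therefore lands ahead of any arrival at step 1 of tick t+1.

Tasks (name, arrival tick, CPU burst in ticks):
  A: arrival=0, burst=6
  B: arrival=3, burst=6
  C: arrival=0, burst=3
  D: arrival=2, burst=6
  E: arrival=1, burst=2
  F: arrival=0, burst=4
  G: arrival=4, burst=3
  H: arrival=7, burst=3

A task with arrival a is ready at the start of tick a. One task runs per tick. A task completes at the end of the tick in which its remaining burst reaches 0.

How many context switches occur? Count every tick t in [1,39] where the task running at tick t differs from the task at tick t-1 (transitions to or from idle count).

t=0: queue=[A,C,F] q_used=0 → run A
t=1: queue=[A,C,F,E] q_used=1 → run A
t=2: queue=[A,C,F,E,D] q_used=2 → run A
t=3: queue=[C,F,E,D,A,B] q_used=0 → run C
t=4: queue=[C,F,E,D,A,B,G] q_used=1 → run C
t=5: queue=[C,F,E,D,A,B,G] q_used=2 → run C
t=6: queue=[F,E,D,A,B,G] q_used=0 → run F
t=7: queue=[F,E,D,A,B,G,H] q_used=1 → run F
t=8: queue=[F,E,D,A,B,G,H] q_used=2 → run F
t=9: queue=[E,D,A,B,G,H,F] q_used=0 → run E
t=10: queue=[E,D,A,B,G,H,F] q_used=1 → run E
t=11: queue=[D,A,B,G,H,F] q_used=0 → run D
t=12: queue=[D,A,B,G,H,F] q_used=1 → run D
t=13: queue=[D,A,B,G,H,F] q_used=2 → run D
t=14: queue=[A,B,G,H,F,D] q_used=0 → run A
t=15: queue=[A,B,G,H,F,D] q_used=1 → run A
t=16: queue=[A,B,G,H,F,D] q_used=2 → run A
t=17: queue=[B,G,H,F,D] q_used=0 → run B
t=18: queue=[B,G,H,F,D] q_used=1 → run B
t=19: queue=[B,G,H,F,D] q_used=2 → run B
t=20: queue=[G,H,F,D,B] q_used=0 → run G
t=21: queue=[G,H,F,D,B] q_used=1 → run G
t=22: queue=[G,H,F,D,B] q_used=2 → run G
t=23: queue=[H,F,D,B] q_used=0 → run H
t=24: queue=[H,F,D,B] q_used=1 → run H
t=25: queue=[H,F,D,B] q_used=2 → run H
t=26: queue=[F,D,B] q_used=0 → run F
t=27: queue=[D,B] q_used=0 → run D
t=28: queue=[D,B] q_used=1 → run D
t=29: queue=[D,B] q_used=2 → run D
t=30: queue=[B] q_used=0 → run B
t=31: queue=[B] q_used=1 → run B
t=32: queue=[B] q_used=2 → run B
t=33: (idle)
t=34: (idle)
t=35: (idle)
t=36: (idle)
t=37: (idle)
t=38: (idle)
t=39: (idle)

context switches = 12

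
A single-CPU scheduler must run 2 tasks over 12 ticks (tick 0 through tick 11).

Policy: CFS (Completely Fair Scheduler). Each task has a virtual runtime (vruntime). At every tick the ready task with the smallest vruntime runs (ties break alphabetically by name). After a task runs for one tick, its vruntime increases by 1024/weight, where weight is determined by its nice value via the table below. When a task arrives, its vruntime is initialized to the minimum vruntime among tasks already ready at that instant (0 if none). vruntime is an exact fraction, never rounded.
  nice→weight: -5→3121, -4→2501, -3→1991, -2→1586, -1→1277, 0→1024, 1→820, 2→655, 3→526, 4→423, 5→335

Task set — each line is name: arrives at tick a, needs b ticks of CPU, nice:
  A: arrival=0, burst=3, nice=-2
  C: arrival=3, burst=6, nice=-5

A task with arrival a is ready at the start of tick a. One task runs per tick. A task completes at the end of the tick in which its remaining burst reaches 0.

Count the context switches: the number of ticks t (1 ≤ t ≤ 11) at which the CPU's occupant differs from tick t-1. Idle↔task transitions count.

context switches = 2

t=0: vr[A=0] → run A
t=1: vr[A=512/793] → run A
t=2: vr[A=1024/793] → run A
t=3: vr[C=0] → run C
t=4: vr[C=1024/3121] → run C
t=5: vr[C=2048/3121] → run C
t=6: vr[C=3072/3121] → run C
t=7: vr[C=4096/3121] → run C
t=8: vr[C=5120/3121] → run C
t=9: (idle)
t=10: (idle)
t=11: (idle)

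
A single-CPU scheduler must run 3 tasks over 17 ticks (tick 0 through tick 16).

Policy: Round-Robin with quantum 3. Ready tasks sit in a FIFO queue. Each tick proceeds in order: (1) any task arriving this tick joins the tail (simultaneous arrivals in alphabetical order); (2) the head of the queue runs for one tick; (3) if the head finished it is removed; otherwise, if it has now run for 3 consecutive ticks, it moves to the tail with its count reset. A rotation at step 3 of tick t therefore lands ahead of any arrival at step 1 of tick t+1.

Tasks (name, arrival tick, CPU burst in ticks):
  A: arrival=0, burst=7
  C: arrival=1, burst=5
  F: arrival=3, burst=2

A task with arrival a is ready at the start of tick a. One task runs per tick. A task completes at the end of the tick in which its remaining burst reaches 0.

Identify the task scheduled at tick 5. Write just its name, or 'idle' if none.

t=0: queue=[A] q_used=0 → run A
t=1: queue=[A,C] q_used=1 → run A
t=2: queue=[A,C] q_used=2 → run A
t=3: queue=[C,A,F] q_used=0 → run C
t=4: queue=[C,A,F] q_used=1 → run C
t=5: queue=[C,A,F] q_used=2 → run C
t=6: queue=[A,F,C] q_used=0 → run A
t=7: queue=[A,F,C] q_used=1 → run A
t=8: queue=[A,F,C] q_used=2 → run A
t=9: queue=[F,C,A] q_used=0 → run F
t=10: queue=[F,C,A] q_used=1 → run F
t=11: queue=[C,A] q_used=0 → run C
t=12: queue=[C,A] q_used=1 → run C
t=13: queue=[A] q_used=0 → run A
t=14: (idle)
t=15: (idle)
t=16: (idle)

running at tick 5 = C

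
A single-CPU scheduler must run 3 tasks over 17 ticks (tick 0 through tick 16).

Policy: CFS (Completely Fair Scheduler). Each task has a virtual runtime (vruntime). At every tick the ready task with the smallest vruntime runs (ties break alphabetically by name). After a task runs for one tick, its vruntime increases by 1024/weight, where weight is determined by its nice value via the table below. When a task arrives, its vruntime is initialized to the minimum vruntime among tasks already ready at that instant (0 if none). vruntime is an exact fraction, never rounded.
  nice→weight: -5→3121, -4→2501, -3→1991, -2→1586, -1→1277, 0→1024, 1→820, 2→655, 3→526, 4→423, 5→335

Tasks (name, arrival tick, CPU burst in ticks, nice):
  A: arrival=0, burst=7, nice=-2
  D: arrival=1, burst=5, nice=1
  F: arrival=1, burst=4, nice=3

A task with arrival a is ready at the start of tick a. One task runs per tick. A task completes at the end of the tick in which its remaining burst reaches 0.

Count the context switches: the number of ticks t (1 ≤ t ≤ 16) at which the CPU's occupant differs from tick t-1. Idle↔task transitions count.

t=0: vr[A=0] → run A
t=1: vr[A=512/793 D=512/793 F=512/793] → run A
t=2: vr[A=1024/793 D=512/793 F=512/793] → run D
t=3: vr[A=1024/793 D=307968/162565 F=512/793] → run F
t=4: vr[A=1024/793 D=307968/162565 F=540672/208559] → run A
t=5: vr[A=1536/793 D=307968/162565 F=540672/208559] → run D
t=6: vr[A=1536/793 D=510976/162565 F=540672/208559] → run A
t=7: vr[A=2048/793 D=510976/162565 F=540672/208559] → run A
t=8: vr[A=2560/793 D=510976/162565 F=540672/208559] → run F
t=9: vr[A=2560/793 D=510976/162565 F=946688/208559] → run D
t=10: vr[A=2560/793 D=713984/162565 F=946688/208559] → run A
t=11: vr[A=3072/793 D=713984/162565 F=946688/208559] → run A
t=12: vr[D=713984/162565 F=946688/208559] → run D
t=13: vr[D=916992/162565 F=946688/208559] → run F
t=14: vr[D=916992/162565 F=1352704/208559] → run D
t=15: vr[F=1352704/208559] → run F
t=16: (idle)

context switches = 13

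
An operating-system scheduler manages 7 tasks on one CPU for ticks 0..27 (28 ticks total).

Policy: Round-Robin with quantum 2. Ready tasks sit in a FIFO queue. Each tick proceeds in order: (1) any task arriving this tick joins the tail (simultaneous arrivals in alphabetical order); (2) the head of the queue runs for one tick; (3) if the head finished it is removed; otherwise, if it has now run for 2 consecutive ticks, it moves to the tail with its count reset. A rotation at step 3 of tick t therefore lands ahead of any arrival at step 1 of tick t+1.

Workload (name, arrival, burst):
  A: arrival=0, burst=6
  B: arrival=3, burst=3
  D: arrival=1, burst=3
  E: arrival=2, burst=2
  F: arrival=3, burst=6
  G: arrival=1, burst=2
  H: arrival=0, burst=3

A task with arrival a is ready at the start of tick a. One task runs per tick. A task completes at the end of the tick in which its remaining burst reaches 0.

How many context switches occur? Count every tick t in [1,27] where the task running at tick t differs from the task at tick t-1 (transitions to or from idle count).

t=0: queue=[A,H] q_used=0 → run A
t=1: queue=[A,H,D,G] q_used=1 → run A
t=2: queue=[H,D,G,A,E] q_used=0 → run H
t=3: queue=[H,D,G,A,E,B,F] q_used=1 → run H
t=4: queue=[D,G,A,E,B,F,H] q_used=0 → run D
t=5: queue=[D,G,A,E,B,F,H] q_used=1 → run D
t=6: queue=[G,A,E,B,F,H,D] q_used=0 → run G
t=7: queue=[G,A,E,B,F,H,D] q_used=1 → run G
t=8: queue=[A,E,B,F,H,D] q_used=0 → run A
t=9: queue=[A,E,B,F,H,D] q_used=1 → run A
t=10: queue=[E,B,F,H,D,A] q_used=0 → run E
t=11: queue=[E,B,F,H,D,A] q_used=1 → run E
t=12: queue=[B,F,H,D,A] q_used=0 → run B
t=13: queue=[B,F,H,D,A] q_used=1 → run B
t=14: queue=[F,H,D,A,B] q_used=0 → run F
t=15: queue=[F,H,D,A,B] q_used=1 → run F
t=16: queue=[H,D,A,B,F] q_used=0 → run H
t=17: queue=[D,A,B,F] q_used=0 → run D
t=18: queue=[A,B,F] q_used=0 → run A
t=19: queue=[A,B,F] q_used=1 → run A
t=20: queue=[B,F] q_used=0 → run B
t=21: queue=[F] q_used=0 → run F
t=22: queue=[F] q_used=1 → run F
t=23: queue=[F] q_used=0 → run F
t=24: queue=[F] q_used=1 → run F
t=25: (idle)
t=26: (idle)
t=27: (idle)

context switches = 13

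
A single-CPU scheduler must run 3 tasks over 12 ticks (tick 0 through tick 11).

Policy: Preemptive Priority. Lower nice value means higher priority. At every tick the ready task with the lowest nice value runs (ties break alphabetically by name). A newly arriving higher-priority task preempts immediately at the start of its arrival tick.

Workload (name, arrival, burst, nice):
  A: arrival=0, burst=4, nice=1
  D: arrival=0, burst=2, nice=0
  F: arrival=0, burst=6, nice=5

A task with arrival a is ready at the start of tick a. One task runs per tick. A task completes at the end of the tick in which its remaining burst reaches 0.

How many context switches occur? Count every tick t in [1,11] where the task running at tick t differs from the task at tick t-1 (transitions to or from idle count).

context switches = 2

t=0: ready={A,D,F} → run D
t=1: ready={A,D,F} → run D
t=2: ready={A,F} → run A
t=3: ready={A,F} → run A
t=4: ready={A,F} → run A
t=5: ready={A,F} → run A
t=6: ready={F} → run F
t=7: ready={F} → run F
t=8: ready={F} → run F
t=9: ready={F} → run F
t=10: ready={F} → run F
t=11: ready={F} → run F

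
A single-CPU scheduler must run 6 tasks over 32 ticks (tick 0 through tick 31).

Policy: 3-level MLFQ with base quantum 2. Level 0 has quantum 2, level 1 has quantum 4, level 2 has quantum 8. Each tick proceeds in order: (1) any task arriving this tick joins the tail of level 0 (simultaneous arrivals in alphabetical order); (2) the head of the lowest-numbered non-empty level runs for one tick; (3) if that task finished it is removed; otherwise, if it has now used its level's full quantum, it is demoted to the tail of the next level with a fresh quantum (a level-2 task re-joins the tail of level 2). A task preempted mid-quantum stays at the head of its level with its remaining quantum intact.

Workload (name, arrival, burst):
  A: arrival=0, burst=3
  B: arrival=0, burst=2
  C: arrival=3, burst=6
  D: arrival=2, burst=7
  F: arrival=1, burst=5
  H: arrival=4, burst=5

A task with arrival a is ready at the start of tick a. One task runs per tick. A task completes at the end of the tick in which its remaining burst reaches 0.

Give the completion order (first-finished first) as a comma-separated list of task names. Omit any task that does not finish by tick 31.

t=0: L0/L1/L2 = AB/-/- → run A
t=1: L0/L1/L2 = ABF/-/- → run A
t=2: L0/L1/L2 = BFD/A/- → run B
t=3: L0/L1/L2 = BFDC/A/- → run B
t=4: L0/L1/L2 = FDCH/A/- → run F
t=5: L0/L1/L2 = FDCH/A/- → run F
t=6: L0/L1/L2 = DCH/AF/- → run D
t=7: L0/L1/L2 = DCH/AF/- → run D
t=8: L0/L1/L2 = CH/AFD/- → run C
t=9: L0/L1/L2 = CH/AFD/- → run C
t=10: L0/L1/L2 = H/AFDC/- → run H
t=11: L0/L1/L2 = H/AFDC/- → run H
t=12: L0/L1/L2 = -/AFDCH/- → run A
t=13: L0/L1/L2 = -/FDCH/- → run F
t=14: L0/L1/L2 = -/FDCH/- → run F
t=15: L0/L1/L2 = -/FDCH/- → run F
t=16: L0/L1/L2 = -/DCH/- → run D
t=17: L0/L1/L2 = -/DCH/- → run D
t=18: L0/L1/L2 = -/DCH/- → run D
t=19: L0/L1/L2 = -/DCH/- → run D
t=20: L0/L1/L2 = -/CH/D → run C
t=21: L0/L1/L2 = -/CH/D → run C
t=22: L0/L1/L2 = -/CH/D → run C
t=23: L0/L1/L2 = -/CH/D → run C
t=24: L0/L1/L2 = -/H/D → run H
t=25: L0/L1/L2 = -/H/D → run H
t=26: L0/L1/L2 = -/H/D → run H
t=27: L0/L1/L2 = -/-/D → run D
t=28: (idle)
t=29: (idle)
t=30: (idle)
t=31: (idle)

completion order = B, A, F, C, H, D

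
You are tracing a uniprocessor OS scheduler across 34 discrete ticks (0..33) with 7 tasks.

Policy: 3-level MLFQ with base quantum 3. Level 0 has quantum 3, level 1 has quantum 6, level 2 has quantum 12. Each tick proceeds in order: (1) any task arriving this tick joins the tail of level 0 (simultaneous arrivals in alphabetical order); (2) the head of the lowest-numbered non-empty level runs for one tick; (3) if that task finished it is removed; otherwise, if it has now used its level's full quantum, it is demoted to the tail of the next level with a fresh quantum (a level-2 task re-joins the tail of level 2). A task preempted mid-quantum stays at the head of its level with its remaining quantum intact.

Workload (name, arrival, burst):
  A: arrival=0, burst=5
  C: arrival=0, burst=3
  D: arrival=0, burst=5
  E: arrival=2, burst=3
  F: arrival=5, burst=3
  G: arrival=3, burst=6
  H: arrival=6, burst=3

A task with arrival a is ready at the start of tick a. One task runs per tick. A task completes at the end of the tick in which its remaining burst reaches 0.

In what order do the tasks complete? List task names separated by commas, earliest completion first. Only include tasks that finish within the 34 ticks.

t=0: L0/L1/L2 = ACD/-/- → run A
t=1: L0/L1/L2 = ACD/-/- → run A
t=2: L0/L1/L2 = ACDE/-/- → run A
t=3: L0/L1/L2 = CDEG/A/- → run C
t=4: L0/L1/L2 = CDEG/A/- → run C
t=5: L0/L1/L2 = CDEGF/A/- → run C
t=6: L0/L1/L2 = DEGFH/A/- → run D
t=7: L0/L1/L2 = DEGFH/A/- → run D
t=8: L0/L1/L2 = DEGFH/A/- → run D
t=9: L0/L1/L2 = EGFH/AD/- → run E
t=10: L0/L1/L2 = EGFH/AD/- → run E
t=11: L0/L1/L2 = EGFH/AD/- → run E
t=12: L0/L1/L2 = GFH/AD/- → run G
t=13: L0/L1/L2 = GFH/AD/- → run G
t=14: L0/L1/L2 = GFH/AD/- → run G
t=15: L0/L1/L2 = FH/ADG/- → run F
t=16: L0/L1/L2 = FH/ADG/- → run F
t=17: L0/L1/L2 = FH/ADG/- → run F
t=18: L0/L1/L2 = H/ADG/- → run H
t=19: L0/L1/L2 = H/ADG/- → run H
t=20: L0/L1/L2 = H/ADG/- → run H
t=21: L0/L1/L2 = -/ADG/- → run A
t=22: L0/L1/L2 = -/ADG/- → run A
t=23: L0/L1/L2 = -/DG/- → run D
t=24: L0/L1/L2 = -/DG/- → run D
t=25: L0/L1/L2 = -/G/- → run G
t=26: L0/L1/L2 = -/G/- → run G
t=27: L0/L1/L2 = -/G/- → run G
t=28: (idle)
t=29: (idle)
t=30: (idle)
t=31: (idle)
t=32: (idle)
t=33: (idle)

completion order = C, E, F, H, A, D, G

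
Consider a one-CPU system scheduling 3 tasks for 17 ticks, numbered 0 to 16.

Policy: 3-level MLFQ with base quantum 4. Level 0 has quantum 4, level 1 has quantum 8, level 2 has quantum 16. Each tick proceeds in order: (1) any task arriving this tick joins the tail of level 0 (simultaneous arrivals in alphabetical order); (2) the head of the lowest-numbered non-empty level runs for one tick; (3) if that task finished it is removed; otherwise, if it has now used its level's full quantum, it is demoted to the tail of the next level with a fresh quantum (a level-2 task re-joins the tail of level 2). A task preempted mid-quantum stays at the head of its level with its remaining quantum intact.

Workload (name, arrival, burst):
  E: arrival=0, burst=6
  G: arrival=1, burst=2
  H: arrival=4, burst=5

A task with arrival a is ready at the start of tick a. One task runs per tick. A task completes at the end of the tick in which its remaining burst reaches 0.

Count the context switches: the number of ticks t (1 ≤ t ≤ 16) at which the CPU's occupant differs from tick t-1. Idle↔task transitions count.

context switches = 5

t=0: L0/L1/L2 = E/-/- → run E
t=1: L0/L1/L2 = EG/-/- → run E
t=2: L0/L1/L2 = EG/-/- → run E
t=3: L0/L1/L2 = EG/-/- → run E
t=4: L0/L1/L2 = GH/E/- → run G
t=5: L0/L1/L2 = GH/E/- → run G
t=6: L0/L1/L2 = H/E/- → run H
t=7: L0/L1/L2 = H/E/- → run H
t=8: L0/L1/L2 = H/E/- → run H
t=9: L0/L1/L2 = H/E/- → run H
t=10: L0/L1/L2 = -/EH/- → run E
t=11: L0/L1/L2 = -/EH/- → run E
t=12: L0/L1/L2 = -/H/- → run H
t=13: (idle)
t=14: (idle)
t=15: (idle)
t=16: (idle)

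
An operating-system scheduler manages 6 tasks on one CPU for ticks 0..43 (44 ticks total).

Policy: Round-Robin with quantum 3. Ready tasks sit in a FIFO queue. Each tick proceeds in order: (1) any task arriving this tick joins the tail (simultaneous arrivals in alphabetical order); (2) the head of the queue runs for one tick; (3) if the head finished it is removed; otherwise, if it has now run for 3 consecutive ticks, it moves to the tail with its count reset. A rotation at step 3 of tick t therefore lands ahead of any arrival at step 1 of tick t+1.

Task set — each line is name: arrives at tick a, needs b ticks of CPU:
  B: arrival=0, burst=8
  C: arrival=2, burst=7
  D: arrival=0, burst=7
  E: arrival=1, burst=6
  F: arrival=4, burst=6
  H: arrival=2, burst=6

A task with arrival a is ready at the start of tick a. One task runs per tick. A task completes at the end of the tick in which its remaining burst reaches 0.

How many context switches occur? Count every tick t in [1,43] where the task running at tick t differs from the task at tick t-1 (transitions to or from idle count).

context switches = 15

t=0: queue=[B,D] q_used=0 → run B
t=1: queue=[B,D,E] q_used=1 → run B
t=2: queue=[B,D,E,C,H] q_used=2 → run B
t=3: queue=[D,E,C,H,B] q_used=0 → run D
t=4: queue=[D,E,C,H,B,F] q_used=1 → run D
t=5: queue=[D,E,C,H,B,F] q_used=2 → run D
t=6: queue=[E,C,H,B,F,D] q_used=0 → run E
t=7: queue=[E,C,H,B,F,D] q_used=1 → run E
t=8: queue=[E,C,H,B,F,D] q_used=2 → run E
t=9: queue=[C,H,B,F,D,E] q_used=0 → run C
t=10: queue=[C,H,B,F,D,E] q_used=1 → run C
t=11: queue=[C,H,B,F,D,E] q_used=2 → run C
t=12: queue=[H,B,F,D,E,C] q_used=0 → run H
t=13: queue=[H,B,F,D,E,C] q_used=1 → run H
t=14: queue=[H,B,F,D,E,C] q_used=2 → run H
t=15: queue=[B,F,D,E,C,H] q_used=0 → run B
t=16: queue=[B,F,D,E,C,H] q_used=1 → run B
t=17: queue=[B,F,D,E,C,H] q_used=2 → run B
t=18: queue=[F,D,E,C,H,B] q_used=0 → run F
t=19: queue=[F,D,E,C,H,B] q_used=1 → run F
t=20: queue=[F,D,E,C,H,B] q_used=2 → run F
t=21: queue=[D,E,C,H,B,F] q_used=0 → run D
t=22: queue=[D,E,C,H,B,F] q_used=1 → run D
t=23: queue=[D,E,C,H,B,F] q_used=2 → run D
t=24: queue=[E,C,H,B,F,D] q_used=0 → run E
t=25: queue=[E,C,H,B,F,D] q_used=1 → run E
t=26: queue=[E,C,H,B,F,D] q_used=2 → run E
t=27: queue=[C,H,B,F,D] q_used=0 → run C
t=28: queue=[C,H,B,F,D] q_used=1 → run C
t=29: queue=[C,H,B,F,D] q_used=2 → run C
t=30: queue=[H,B,F,D,C] q_used=0 → run H
t=31: queue=[H,B,F,D,C] q_used=1 → run H
t=32: queue=[H,B,F,D,C] q_used=2 → run H
t=33: queue=[B,F,D,C] q_used=0 → run B
t=34: queue=[B,F,D,C] q_used=1 → run B
t=35: queue=[F,D,C] q_used=0 → run F
t=36: queue=[F,D,C] q_used=1 → run F
t=37: queue=[F,D,C] q_used=2 → run F
t=38: queue=[D,C] q_used=0 → run D
t=39: queue=[C] q_used=0 → run C
t=40: (idle)
t=41: (idle)
t=42: (idle)
t=43: (idle)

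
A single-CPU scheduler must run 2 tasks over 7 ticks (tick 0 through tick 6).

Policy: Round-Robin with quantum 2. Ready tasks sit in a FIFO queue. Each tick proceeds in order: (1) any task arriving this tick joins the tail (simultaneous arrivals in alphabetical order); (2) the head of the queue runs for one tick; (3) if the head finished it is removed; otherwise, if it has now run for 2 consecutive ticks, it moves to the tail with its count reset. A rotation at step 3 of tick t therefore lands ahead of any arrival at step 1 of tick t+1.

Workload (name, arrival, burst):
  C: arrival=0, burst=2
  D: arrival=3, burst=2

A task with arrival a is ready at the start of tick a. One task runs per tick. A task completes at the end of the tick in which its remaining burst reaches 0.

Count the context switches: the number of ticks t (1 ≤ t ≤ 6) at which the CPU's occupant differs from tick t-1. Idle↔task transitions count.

t=0: queue=[C] q_used=0 → run C
t=1: queue=[C] q_used=1 → run C
t=2: (idle)
t=3: queue=[D] q_used=0 → run D
t=4: queue=[D] q_used=1 → run D
t=5: (idle)
t=6: (idle)

context switches = 3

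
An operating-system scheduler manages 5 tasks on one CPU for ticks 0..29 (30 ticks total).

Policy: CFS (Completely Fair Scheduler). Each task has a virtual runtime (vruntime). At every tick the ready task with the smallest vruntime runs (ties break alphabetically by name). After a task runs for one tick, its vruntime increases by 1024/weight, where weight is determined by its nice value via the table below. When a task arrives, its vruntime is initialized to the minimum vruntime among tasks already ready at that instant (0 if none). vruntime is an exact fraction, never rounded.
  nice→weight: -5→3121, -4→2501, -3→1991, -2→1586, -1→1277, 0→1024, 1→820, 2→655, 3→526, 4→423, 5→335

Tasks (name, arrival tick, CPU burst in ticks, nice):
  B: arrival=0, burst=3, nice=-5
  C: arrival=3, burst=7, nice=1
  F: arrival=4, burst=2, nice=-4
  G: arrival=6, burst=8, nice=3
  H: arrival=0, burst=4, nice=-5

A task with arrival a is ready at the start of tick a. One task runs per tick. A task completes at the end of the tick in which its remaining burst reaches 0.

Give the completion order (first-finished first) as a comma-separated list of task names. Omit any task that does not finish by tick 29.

completion order = B, F, H, C, G

t=0: vr[B=0 H=0] → run B
t=1: vr[B=1024/3121 H=0] → run H
t=2: vr[B=1024/3121 H=1024/3121] → run B
t=3: vr[B=2048/3121 C=1024/3121 H=1024/3121] → run C
t=4: vr[B=2048/3121 C=1008896/639805 F=1024/3121 H=1024/3121] → run F
t=5: vr[B=2048/3121 C=1008896/639805 F=5756928/7805621 H=1024/3121] → run H
t=6: vr[B=2048/3121 C=1008896/639805 F=5756928/7805621 G=2048/3121 H=2048/3121] → run B
t=7: vr[C=1008896/639805 F=5756928/7805621 G=2048/3121 H=2048/3121] → run G
t=8: vr[C=1008896/639805 F=5756928/7805621 G=2136576/820823 H=2048/3121] → run H
t=9: vr[C=1008896/639805 F=5756928/7805621 G=2136576/820823 H=3072/3121] → run F
t=10: vr[C=1008896/639805 G=2136576/820823 H=3072/3121] → run H
t=11: vr[C=1008896/639805 G=2136576/820823] → run C
t=12: vr[C=1807872/639805 G=2136576/820823] → run G
t=13: vr[C=1807872/639805 G=3734528/820823] → run C
t=14: vr[C=2606848/639805 G=3734528/820823] → run C
t=15: vr[C=3405824/639805 G=3734528/820823] → run G
t=16: vr[C=3405824/639805 G=5332480/820823] → run C
t=17: vr[C=840960/127961 G=5332480/820823] → run G
t=18: vr[C=840960/127961 G=6930432/820823] → run C
t=19: vr[C=5003776/639805 G=6930432/820823] → run C
t=20: vr[G=6930432/820823] → run G
t=21: vr[G=8528384/820823] → run G
t=22: vr[G=10126336/820823] → run G
t=23: vr[G=11724288/820823] → run G
t=24: (idle)
t=25: (idle)
t=26: (idle)
t=27: (idle)
t=28: (idle)
t=29: (idle)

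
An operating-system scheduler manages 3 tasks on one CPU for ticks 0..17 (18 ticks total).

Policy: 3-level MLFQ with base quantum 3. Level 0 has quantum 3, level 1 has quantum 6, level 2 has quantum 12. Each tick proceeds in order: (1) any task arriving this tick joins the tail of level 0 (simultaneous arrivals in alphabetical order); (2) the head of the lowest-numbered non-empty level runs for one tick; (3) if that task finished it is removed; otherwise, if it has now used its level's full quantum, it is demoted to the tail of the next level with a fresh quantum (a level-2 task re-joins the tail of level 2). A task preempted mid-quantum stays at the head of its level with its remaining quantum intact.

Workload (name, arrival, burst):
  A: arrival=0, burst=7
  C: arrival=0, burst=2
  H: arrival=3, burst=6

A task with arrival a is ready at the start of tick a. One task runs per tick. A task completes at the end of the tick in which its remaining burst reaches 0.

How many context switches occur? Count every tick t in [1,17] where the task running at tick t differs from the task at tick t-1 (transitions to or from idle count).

context switches = 5

t=0: L0/L1/L2 = AC/-/- → run A
t=1: L0/L1/L2 = AC/-/- → run A
t=2: L0/L1/L2 = AC/-/- → run A
t=3: L0/L1/L2 = CH/A/- → run C
t=4: L0/L1/L2 = CH/A/- → run C
t=5: L0/L1/L2 = H/A/- → run H
t=6: L0/L1/L2 = H/A/- → run H
t=7: L0/L1/L2 = H/A/- → run H
t=8: L0/L1/L2 = -/AH/- → run A
t=9: L0/L1/L2 = -/AH/- → run A
t=10: L0/L1/L2 = -/AH/- → run A
t=11: L0/L1/L2 = -/AH/- → run A
t=12: L0/L1/L2 = -/H/- → run H
t=13: L0/L1/L2 = -/H/- → run H
t=14: L0/L1/L2 = -/H/- → run H
t=15: (idle)
t=16: (idle)
t=17: (idle)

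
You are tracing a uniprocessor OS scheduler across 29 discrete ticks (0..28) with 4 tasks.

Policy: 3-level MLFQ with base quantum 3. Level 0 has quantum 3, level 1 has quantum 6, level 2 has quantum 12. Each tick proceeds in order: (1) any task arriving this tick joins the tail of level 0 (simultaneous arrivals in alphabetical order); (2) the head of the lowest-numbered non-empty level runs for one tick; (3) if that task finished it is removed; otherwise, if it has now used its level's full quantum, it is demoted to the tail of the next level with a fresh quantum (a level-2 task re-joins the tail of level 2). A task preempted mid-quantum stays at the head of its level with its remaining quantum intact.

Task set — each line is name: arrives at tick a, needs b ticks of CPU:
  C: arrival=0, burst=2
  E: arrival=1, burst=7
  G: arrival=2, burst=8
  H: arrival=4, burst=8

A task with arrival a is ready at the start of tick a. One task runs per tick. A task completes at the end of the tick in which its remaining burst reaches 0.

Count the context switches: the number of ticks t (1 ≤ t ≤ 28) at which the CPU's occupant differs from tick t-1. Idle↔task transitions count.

context switches = 7

t=0: L0/L1/L2 = C/-/- → run C
t=1: L0/L1/L2 = CE/-/- → run C
t=2: L0/L1/L2 = EG/-/- → run E
t=3: L0/L1/L2 = EG/-/- → run E
t=4: L0/L1/L2 = EGH/-/- → run E
t=5: L0/L1/L2 = GH/E/- → run G
t=6: L0/L1/L2 = GH/E/- → run G
t=7: L0/L1/L2 = GH/E/- → run G
t=8: L0/L1/L2 = H/EG/- → run H
t=9: L0/L1/L2 = H/EG/- → run H
t=10: L0/L1/L2 = H/EG/- → run H
t=11: L0/L1/L2 = -/EGH/- → run E
t=12: L0/L1/L2 = -/EGH/- → run E
t=13: L0/L1/L2 = -/EGH/- → run E
t=14: L0/L1/L2 = -/EGH/- → run E
t=15: L0/L1/L2 = -/GH/- → run G
t=16: L0/L1/L2 = -/GH/- → run G
t=17: L0/L1/L2 = -/GH/- → run G
t=18: L0/L1/L2 = -/GH/- → run G
t=19: L0/L1/L2 = -/GH/- → run G
t=20: L0/L1/L2 = -/H/- → run H
t=21: L0/L1/L2 = -/H/- → run H
t=22: L0/L1/L2 = -/H/- → run H
t=23: L0/L1/L2 = -/H/- → run H
t=24: L0/L1/L2 = -/H/- → run H
t=25: (idle)
t=26: (idle)
t=27: (idle)
t=28: (idle)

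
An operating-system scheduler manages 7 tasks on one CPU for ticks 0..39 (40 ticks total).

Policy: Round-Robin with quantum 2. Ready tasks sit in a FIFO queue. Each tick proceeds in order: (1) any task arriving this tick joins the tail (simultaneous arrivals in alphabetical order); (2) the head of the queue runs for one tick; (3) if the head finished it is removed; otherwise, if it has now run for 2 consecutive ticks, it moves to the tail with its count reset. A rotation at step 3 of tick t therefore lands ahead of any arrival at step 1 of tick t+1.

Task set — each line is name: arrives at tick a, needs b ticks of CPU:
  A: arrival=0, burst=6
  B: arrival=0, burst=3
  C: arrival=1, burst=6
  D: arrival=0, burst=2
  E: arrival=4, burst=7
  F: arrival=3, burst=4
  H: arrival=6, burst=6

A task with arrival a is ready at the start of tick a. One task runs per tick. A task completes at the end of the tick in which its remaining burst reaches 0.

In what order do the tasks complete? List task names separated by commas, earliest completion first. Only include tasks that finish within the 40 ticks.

t=0: queue=[A,B,D] q_used=0 → run A
t=1: queue=[A,B,D,C] q_used=1 → run A
t=2: queue=[B,D,C,A] q_used=0 → run B
t=3: queue=[B,D,C,A,F] q_used=1 → run B
t=4: queue=[D,C,A,F,B,E] q_used=0 → run D
t=5: queue=[D,C,A,F,B,E] q_used=1 → run D
t=6: queue=[C,A,F,B,E,H] q_used=0 → run C
t=7: queue=[C,A,F,B,E,H] q_used=1 → run C
t=8: queue=[A,F,B,E,H,C] q_used=0 → run A
t=9: queue=[A,F,B,E,H,C] q_used=1 → run A
t=10: queue=[F,B,E,H,C,A] q_used=0 → run F
t=11: queue=[F,B,E,H,C,A] q_used=1 → run F
t=12: queue=[B,E,H,C,A,F] q_used=0 → run B
t=13: queue=[E,H,C,A,F] q_used=0 → run E
t=14: queue=[E,H,C,A,F] q_used=1 → run E
t=15: queue=[H,C,A,F,E] q_used=0 → run H
t=16: queue=[H,C,A,F,E] q_used=1 → run H
t=17: queue=[C,A,F,E,H] q_used=0 → run C
t=18: queue=[C,A,F,E,H] q_used=1 → run C
t=19: queue=[A,F,E,H,C] q_used=0 → run A
t=20: queue=[A,F,E,H,C] q_used=1 → run A
t=21: queue=[F,E,H,C] q_used=0 → run F
t=22: queue=[F,E,H,C] q_used=1 → run F
t=23: queue=[E,H,C] q_used=0 → run E
t=24: queue=[E,H,C] q_used=1 → run E
t=25: queue=[H,C,E] q_used=0 → run H
t=26: queue=[H,C,E] q_used=1 → run H
t=27: queue=[C,E,H] q_used=0 → run C
t=28: queue=[C,E,H] q_used=1 → run C
t=29: queue=[E,H] q_used=0 → run E
t=30: queue=[E,H] q_used=1 → run E
t=31: queue=[H,E] q_used=0 → run H
t=32: queue=[H,E] q_used=1 → run H
t=33: queue=[E] q_used=0 → run E
t=34: (idle)
t=35: (idle)
t=36: (idle)
t=37: (idle)
t=38: (idle)
t=39: (idle)

completion order = D, B, A, F, C, H, E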